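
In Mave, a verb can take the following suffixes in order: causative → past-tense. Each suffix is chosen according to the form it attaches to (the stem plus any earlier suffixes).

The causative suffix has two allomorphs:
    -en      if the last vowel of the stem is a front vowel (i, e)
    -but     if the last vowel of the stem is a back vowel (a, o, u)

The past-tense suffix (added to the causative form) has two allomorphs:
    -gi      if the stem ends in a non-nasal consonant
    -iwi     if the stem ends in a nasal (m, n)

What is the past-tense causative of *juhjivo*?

*juhjivo* — last vowel /o/ (a back vowel) → -but → *juhjivobut*.
Since the final consonant of the causative form *juhjivobut* is /t/ (non-nasal), it takes -gi, giving *juhjivobutgi*.

juhjivobutgi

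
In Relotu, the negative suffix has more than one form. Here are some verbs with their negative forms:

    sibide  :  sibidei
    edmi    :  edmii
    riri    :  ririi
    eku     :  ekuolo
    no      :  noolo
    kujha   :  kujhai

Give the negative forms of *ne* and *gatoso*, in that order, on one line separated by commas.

nei, gatosoolo

The pattern is rounding harmony: -olo when the last vowel of the stem is a rounded vowel (*eku*, *no*); -i when the last vowel of the stem is an unrounded vowel (*sibide*, *edmi*, *riri*, *kujha*).
*ne*: last vowel = /e/, an unrounded vowel → -i → *nei*.
*gatoso* — last vowel /o/ (a rounded vowel) → -olo → *gatosoolo*.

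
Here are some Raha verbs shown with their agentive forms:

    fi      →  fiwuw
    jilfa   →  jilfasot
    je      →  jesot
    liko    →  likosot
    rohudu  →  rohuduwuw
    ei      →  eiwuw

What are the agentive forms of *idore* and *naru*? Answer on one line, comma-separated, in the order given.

The alternation tracks the last vowel of the stem — -wuw when the last vowel of the stem is a high vowel (*fi*, *rohudu*, *ei*); -sot when the last vowel of the stem is a non-high vowel (*jilfa*, *je*, *liko*).
*idore*: last vowel = /e/, a non-high vowel → -sot → *idoresot*.
Since the last vowel of *naru* is /u/ (a high vowel), it takes -wuw, giving *naruwuw*.

idoresot, naruwuw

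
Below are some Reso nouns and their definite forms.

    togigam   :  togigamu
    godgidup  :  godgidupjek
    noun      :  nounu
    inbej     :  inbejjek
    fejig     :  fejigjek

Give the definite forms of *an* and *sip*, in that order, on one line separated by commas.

Looking at the final consonant of each stem: -u when the stem ends in a nasal (*togigam*, *noun*); -jek when the stem ends in a non-nasal consonant (*godgidup*, *inbej*, *fejig*).
The final consonant of *an* is /n/, which is a nasal, so the suffix is -u, giving *anu*.
*sip*: final consonant = /p/, non-nasal → -jek → *sipjek*.

anu, sipjek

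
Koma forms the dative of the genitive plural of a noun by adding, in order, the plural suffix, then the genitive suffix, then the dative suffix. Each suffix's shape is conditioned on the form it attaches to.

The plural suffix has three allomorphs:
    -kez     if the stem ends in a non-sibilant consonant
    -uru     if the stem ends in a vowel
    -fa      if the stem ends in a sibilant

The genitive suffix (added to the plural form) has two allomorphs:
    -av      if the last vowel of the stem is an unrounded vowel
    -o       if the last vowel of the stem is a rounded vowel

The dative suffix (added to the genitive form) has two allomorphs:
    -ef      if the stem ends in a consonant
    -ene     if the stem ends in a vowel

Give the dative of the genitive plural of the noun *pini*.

*pini*: final sound = /i/, a vowel → -uru → *piniuru*.
The plural form *piniuru*: last vowel = /u/, a rounded vowel → -o → *piniuruo*.
The final sound of the genitive form *piniuruo* is /o/, which is a vowel, so the dative suffix is -ene, giving *piniuruoene*.

piniuruoene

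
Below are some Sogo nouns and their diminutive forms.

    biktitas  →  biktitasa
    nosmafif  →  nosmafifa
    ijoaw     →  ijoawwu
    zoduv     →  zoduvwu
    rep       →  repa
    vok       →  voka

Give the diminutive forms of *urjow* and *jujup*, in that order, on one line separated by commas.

urjowwu, jujupa

Looking at the final consonant of each stem: -a when the stem ends in a voiceless consonant (*biktitas*, *nosmafif*, *rep*, *vok*); -wu when the stem ends in a voiced consonant (*ijoaw*, *zoduv*).
*urjow* — final consonant /w/ (voiced) → -wu → *urjowwu*.
*jujup*: final consonant = /p/, voiceless → -a → *jujupa*.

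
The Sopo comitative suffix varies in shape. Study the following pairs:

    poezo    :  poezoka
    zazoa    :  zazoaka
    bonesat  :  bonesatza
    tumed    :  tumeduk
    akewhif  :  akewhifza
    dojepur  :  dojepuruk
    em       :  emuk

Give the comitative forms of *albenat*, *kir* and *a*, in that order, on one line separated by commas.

albenatza, kiruk, aka

The alternation tracks the final sound of the stem — -za when the stem ends in a voiceless consonant (*bonesat*, *akewhif*); -uk when the stem ends in a voiced consonant (*tumed*, *dojepur*, *em*); -ka when the stem ends in a vowel (*poezo*, *zazoa*).
The final sound of *albenat* is /t/, which is a voiceless consonant, so the suffix is -za, giving *albenatza*.
Since the final sound of *kir* is /r/ (a voiced consonant), it takes -uk, giving *kiruk*.
The final sound of *a* is /a/, which is a vowel, so the suffix is -ka, giving *aka*.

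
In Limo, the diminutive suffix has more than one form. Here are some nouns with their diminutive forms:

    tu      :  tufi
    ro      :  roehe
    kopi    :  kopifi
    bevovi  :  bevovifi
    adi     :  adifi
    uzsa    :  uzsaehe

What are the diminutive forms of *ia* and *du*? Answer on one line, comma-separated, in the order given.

iaehe, dufi

The alternation tracks the last vowel of the stem — -fi when the last vowel of the stem is a high vowel (*tu*, *kopi*, *bevovi*, *adi*); -ehe when the last vowel of the stem is a non-high vowel (*ro*, *uzsa*).
Since the last vowel of *ia* is /a/ (a non-high vowel), it takes -ehe, giving *iaehe*.
Since the last vowel of *du* is /u/ (a high vowel), it takes -fi, giving *dufi*.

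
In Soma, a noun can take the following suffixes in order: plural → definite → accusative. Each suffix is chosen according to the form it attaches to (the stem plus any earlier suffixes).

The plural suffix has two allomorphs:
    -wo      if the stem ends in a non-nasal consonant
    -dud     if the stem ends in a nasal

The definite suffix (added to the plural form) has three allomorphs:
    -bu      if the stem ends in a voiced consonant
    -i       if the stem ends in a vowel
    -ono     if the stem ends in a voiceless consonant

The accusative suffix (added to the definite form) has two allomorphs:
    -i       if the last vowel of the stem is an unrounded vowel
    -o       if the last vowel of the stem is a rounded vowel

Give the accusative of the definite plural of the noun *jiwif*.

The final consonant of *jiwif* is /f/, which is non-nasal, so the plural suffix is -wo, giving *jiwifwo*.
The final sound of the plural form *jiwifwo* is /o/, which is a vowel, so the definite suffix is -i, giving *jiwifwoi*.
The definite form *jiwifwoi*: last vowel = /i/, an unrounded vowel → -i → *jiwifwoii*.

jiwifwoii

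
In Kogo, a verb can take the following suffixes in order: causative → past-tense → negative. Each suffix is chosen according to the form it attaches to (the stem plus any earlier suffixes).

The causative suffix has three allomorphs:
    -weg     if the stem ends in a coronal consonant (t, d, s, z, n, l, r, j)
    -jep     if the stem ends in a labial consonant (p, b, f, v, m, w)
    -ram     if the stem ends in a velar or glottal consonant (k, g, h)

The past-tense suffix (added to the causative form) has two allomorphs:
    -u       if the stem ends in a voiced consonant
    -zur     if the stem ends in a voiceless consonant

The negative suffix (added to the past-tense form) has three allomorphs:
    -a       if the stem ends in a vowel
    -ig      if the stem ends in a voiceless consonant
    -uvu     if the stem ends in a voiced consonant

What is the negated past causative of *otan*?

Since the final consonant of *otan* is /n/ (coronal), it takes -weg, giving *otanweg*.
The causative form *otanweg*: final consonant = /g/, voiced → -u → *otanwegu*.
The past-tense form *otanwegu* — final sound /u/ (a vowel) → -a → *otanwegua*.

otanwegua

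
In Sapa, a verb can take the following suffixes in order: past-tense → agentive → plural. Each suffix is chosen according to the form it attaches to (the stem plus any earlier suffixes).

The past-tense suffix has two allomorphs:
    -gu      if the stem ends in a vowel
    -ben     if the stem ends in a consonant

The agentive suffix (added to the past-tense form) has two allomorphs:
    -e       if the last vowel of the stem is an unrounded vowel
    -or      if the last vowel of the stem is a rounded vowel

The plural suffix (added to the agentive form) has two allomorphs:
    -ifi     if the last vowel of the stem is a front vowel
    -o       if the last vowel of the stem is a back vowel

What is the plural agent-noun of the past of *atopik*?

Since the final sound of *atopik* is /k/ (a consonant), it takes -ben, giving *atopikben*.
The past-tense form *atopikben*: last vowel = /e/, an unrounded vowel → -e → *atopikbene*.
Since the last vowel of the agentive form *atopikbene* is /e/ (a front vowel), it takes -ifi, giving *atopikbeneifi*.

atopikbeneifi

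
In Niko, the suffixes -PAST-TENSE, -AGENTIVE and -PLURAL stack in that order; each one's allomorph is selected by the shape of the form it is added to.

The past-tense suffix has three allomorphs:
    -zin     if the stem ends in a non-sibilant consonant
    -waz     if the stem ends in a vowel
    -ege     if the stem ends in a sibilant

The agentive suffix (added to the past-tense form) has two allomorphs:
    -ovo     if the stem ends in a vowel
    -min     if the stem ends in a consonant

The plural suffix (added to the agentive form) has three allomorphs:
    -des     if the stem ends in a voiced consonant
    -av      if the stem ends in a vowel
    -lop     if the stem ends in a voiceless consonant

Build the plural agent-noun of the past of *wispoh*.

The final sound of *wispoh* is /h/, which is a non-sibilant consonant, so the past-tense suffix is -zin, giving *wispohzin*.
The final sound of the past-tense form *wispohzin* is /n/, which is a consonant, so the agentive suffix is -min, giving *wispohzinmin*.
The agentive form *wispohzinmin* — final sound /n/ (a voiced consonant) → -des → *wispohzinmindes*.

wispohzinmindes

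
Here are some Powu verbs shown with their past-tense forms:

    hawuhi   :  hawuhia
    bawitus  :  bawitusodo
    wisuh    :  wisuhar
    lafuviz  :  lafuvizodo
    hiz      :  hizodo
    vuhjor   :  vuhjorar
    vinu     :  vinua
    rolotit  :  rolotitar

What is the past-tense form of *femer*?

femerar

The alternation tracks the final sound of the stem — -odo when the stem ends in a sibilant (*bawitus*, *lafuviz*, *hiz*); -ar when the stem ends in a non-sibilant consonant (*wisuh*, *vuhjor*, *rolotit*); -a when the stem ends in a vowel (*hawuhi*, *vinu*).
Since the final sound of *femer* is /r/ (a non-sibilant consonant), it takes -ar, giving *femerar*.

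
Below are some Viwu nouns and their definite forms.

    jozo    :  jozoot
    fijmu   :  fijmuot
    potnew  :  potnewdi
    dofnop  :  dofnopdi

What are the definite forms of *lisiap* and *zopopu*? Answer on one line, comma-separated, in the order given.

The alternation tracks the final sound of the stem — -di when the stem ends in a consonant (*potnew*, *dofnop*); -ot when the stem ends in a vowel (*jozo*, *fijmu*).
*lisiap*: final sound = /p/, a consonant → -di → *lisiapdi*.
*zopopu*: final sound = /u/, a vowel → -ot → *zopopuot*.

lisiapdi, zopopuot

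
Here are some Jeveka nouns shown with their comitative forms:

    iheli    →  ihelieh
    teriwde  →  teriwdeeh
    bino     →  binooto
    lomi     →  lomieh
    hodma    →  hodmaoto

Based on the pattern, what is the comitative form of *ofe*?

Looking at the last vowel of each stem: -eh when the last vowel of the stem is a front vowel (*iheli*, *teriwde*, *lomi*); -oto when the last vowel of the stem is a back vowel (*bino*, *hodma*).
*ofe* — last vowel /e/ (a front vowel) → -eh → *ofeeh*.

ofeeh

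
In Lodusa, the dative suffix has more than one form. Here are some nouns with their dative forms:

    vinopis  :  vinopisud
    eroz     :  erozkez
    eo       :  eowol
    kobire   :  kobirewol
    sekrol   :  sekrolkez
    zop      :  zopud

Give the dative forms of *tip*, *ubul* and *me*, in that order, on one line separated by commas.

The pattern is voicing of the final sound: -ud when the stem ends in a voiceless consonant (*vinopis*, *zop*); -kez when the stem ends in a voiced consonant (*eroz*, *sekrol*); -wol when the stem ends in a vowel (*eo*, *kobire*).
The final sound of *tip* is /p/, which is a voiceless consonant, so the suffix is -ud, giving *tipud*.
The final sound of *ubul* is /l/, which is a voiced consonant, so the suffix is -kez, giving *ubulkez*.
The final sound of *me* is /e/, which is a vowel, so the suffix is -wol, giving *mewol*.

tipud, ubulkez, mewol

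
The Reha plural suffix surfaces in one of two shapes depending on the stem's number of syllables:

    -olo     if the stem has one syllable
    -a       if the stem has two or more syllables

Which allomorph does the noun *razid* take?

*razid* has 2 syllables, so the suffix is -a.

-a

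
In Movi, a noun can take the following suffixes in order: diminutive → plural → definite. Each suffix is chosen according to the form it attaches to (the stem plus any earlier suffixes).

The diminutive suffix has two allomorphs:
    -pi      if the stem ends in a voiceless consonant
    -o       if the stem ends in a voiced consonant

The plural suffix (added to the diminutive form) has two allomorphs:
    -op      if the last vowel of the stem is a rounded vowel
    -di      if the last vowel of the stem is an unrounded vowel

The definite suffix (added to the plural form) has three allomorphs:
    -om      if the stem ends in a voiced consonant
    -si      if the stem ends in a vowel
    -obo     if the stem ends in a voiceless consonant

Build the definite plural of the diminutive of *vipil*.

Since the final consonant of *vipil* is /l/ (voiced), it takes -o, giving *vipilo*.
The diminutive form *vipilo* — last vowel /o/ (a rounded vowel) → -op → *vipiloop*.
The plural form *vipiloop* — final sound /p/ (a voiceless consonant) → -obo → *vipiloopobo*.

vipiloopobo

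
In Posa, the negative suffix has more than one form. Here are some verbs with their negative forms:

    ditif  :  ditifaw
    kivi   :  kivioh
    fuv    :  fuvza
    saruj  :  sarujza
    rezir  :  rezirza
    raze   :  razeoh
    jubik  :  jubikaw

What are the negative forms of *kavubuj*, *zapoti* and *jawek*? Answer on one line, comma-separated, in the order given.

The alternation tracks the final sound of the stem — -aw when the stem ends in a voiceless consonant (*ditif*, *jubik*); -za when the stem ends in a voiced consonant (*fuv*, *saruj*, *rezir*); -oh when the stem ends in a vowel (*kivi*, *raze*).
The final sound of *kavubuj* is /j/, which is a voiced consonant, so the suffix is -za, giving *kavubujza*.
*zapoti* — final sound /i/ (a vowel) → -oh → *zapotioh*.
Since the final sound of *jawek* is /k/ (a voiceless consonant), it takes -aw, giving *jawekaw*.

kavubujza, zapotioh, jawekaw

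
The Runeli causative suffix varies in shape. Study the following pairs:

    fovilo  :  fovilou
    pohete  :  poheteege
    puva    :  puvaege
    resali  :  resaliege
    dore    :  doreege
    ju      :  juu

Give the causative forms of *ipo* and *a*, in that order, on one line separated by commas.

ipou, aege

The alternation tracks the last vowel of the stem — -u when the last vowel of the stem is a rounded vowel (*fovilo*, *ju*); -ege when the last vowel of the stem is an unrounded vowel (*pohete*, *puva*, *resali*, *dore*).
*ipo*: last vowel = /o/, a rounded vowel → -u → *ipou*.
The last vowel of *a* is /a/, which is an unrounded vowel, so the suffix is -ege, giving *aege*.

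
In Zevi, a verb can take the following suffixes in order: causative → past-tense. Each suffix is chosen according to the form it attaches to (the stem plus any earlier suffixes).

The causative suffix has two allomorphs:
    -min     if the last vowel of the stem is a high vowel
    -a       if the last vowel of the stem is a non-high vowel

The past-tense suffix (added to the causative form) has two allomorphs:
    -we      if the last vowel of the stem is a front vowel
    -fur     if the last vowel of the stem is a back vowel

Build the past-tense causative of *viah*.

*viah*: last vowel = /a/, a non-high vowel → -a → *viaha*.
The causative form *viaha*: last vowel = /a/, a back vowel → -fur → *viahafur*.

viahafur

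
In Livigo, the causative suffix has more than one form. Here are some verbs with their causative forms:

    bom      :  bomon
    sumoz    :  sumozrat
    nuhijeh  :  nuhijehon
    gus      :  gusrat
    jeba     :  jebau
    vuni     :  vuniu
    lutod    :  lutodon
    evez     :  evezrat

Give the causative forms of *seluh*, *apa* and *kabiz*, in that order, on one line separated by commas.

seluhon, apau, kabizrat

Looking at the final sound of each stem: -rat when the stem ends in a sibilant (*sumoz*, *gus*, *evez*); -on when the stem ends in a non-sibilant consonant (*bom*, *nuhijeh*, *lutod*); -u when the stem ends in a vowel (*jeba*, *vuni*).
The final sound of *seluh* is /h/, which is a non-sibilant consonant, so the suffix is -on, giving *seluhon*.
Since the final sound of *apa* is /a/ (a vowel), it takes -u, giving *apau*.
*kabiz*: final sound = /z/, a sibilant → -rat → *kabizrat*.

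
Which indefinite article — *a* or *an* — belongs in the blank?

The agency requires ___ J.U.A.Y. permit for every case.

The indefinite article is chosen by the initial *sound* of the following word, not its spelling.
The initialism *J.U.A.Y.* is read letter by letter; the first letter, J, is pronounced /dʒeɪ/, which begins with a consonant sound.
So the article is *a*: The agency requires a J.U.A.Y. permit for every case.

a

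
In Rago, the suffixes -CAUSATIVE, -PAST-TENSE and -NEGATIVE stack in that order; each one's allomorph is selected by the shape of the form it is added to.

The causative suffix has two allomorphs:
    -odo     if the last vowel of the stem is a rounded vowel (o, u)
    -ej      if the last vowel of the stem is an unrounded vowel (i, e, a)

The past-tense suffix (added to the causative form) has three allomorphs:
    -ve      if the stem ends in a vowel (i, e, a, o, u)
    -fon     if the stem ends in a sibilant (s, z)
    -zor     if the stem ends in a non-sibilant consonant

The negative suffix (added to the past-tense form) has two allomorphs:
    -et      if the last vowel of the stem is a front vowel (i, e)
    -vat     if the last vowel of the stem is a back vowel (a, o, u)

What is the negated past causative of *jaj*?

The last vowel of *jaj* is /a/, which is an unrounded vowel, so the causative suffix is -ej, giving *jajej*.
The final sound of the causative form *jajej* is /j/, which is a non-sibilant consonant, so the past-tense suffix is -zor, giving *jajejzor*.
The past-tense form *jajejzor* — last vowel /o/ (a back vowel) → -vat → *jajejzorvat*.

jajejzorvat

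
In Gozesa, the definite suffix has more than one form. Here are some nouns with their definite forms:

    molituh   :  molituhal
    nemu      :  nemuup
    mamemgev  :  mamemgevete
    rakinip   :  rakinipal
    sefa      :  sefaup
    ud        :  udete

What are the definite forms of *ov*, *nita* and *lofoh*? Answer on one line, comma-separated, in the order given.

ovete, nitaup, lofohal

The pattern is voicing of the final sound: -al when the stem ends in a voiceless consonant (*molituh*, *rakinip*); -ete when the stem ends in a voiced consonant (*mamemgev*, *ud*); -up when the stem ends in a vowel (*nemu*, *sefa*).
Since the final sound of *ov* is /v/ (a voiced consonant), it takes -ete, giving *ovete*.
*nita* — final sound /a/ (a vowel) → -up → *nitaup*.
*lofoh* — final sound /h/ (a voiceless consonant) → -al → *lofohal*.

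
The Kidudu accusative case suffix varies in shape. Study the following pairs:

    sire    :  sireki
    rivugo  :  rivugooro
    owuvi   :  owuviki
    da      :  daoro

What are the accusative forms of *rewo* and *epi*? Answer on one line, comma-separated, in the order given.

rewooro, epiki

The suffix is conditioned by the last vowel: -ki when the last vowel of the stem is a front vowel (*sire*, *owuvi*); -oro when the last vowel of the stem is a back vowel (*rivugo*, *da*).
Since the last vowel of *rewo* is /o/ (a back vowel), it takes -oro, giving *rewooro*.
*epi*: last vowel = /i/, a front vowel → -ki → *epiki*.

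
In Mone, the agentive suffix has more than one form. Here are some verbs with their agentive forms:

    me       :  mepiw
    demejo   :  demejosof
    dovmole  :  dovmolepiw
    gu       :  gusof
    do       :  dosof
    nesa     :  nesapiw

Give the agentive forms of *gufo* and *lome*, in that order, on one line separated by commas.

The suffix is conditioned by the last vowel: -sof when the last vowel of the stem is a rounded vowel (*demejo*, *gu*, *do*); -piw when the last vowel of the stem is an unrounded vowel (*me*, *dovmole*, *nesa*).
*gufo* — last vowel /o/ (a rounded vowel) → -sof → *gufosof*.
The last vowel of *lome* is /e/, which is an unrounded vowel, so the suffix is -piw, giving *lomepiw*.

gufosof, lomepiw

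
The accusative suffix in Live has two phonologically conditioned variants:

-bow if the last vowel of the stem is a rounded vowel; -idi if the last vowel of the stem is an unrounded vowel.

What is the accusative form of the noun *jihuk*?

*jihuk* — last vowel /u/ (a rounded vowel) → -bow → *jihukbow*.

jihukbow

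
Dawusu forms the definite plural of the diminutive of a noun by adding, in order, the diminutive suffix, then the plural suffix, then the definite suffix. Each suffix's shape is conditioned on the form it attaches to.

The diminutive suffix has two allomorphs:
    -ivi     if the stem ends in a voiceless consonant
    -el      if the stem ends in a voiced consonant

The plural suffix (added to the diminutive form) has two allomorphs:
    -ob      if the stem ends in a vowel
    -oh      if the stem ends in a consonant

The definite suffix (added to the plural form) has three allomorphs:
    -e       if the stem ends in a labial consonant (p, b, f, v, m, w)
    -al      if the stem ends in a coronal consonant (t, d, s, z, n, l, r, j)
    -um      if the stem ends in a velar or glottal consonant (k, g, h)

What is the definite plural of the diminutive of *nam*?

*nam*: final consonant = /m/, voiced → -el → *namel*.
The diminutive form *namel*: final sound = /l/, a consonant → -oh → *nameloh*.
The final consonant of the plural form *nameloh* is /h/, which is velar/glottal, so the definite suffix is -um, giving *namelohum*.

namelohum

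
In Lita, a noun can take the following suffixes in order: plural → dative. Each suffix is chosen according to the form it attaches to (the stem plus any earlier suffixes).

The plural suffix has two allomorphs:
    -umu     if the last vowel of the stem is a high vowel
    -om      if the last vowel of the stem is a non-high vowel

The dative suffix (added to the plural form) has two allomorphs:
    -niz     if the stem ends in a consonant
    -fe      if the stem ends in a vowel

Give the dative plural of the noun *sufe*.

sufeomniz

*sufe* — last vowel /e/ (a non-high vowel) → -om → *sufeom*.
Since the final sound of the plural form *sufeom* is /m/ (a consonant), it takes -niz, giving *sufeomniz*.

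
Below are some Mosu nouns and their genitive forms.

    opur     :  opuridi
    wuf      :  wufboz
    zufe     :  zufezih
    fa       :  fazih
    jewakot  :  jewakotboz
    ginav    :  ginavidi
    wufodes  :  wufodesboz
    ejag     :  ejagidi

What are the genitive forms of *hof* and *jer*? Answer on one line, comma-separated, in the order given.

hofboz, jeridi

The pattern is voicing of the final sound: -boz when the stem ends in a voiceless consonant (*wuf*, *jewakot*, *wufodes*); -idi when the stem ends in a voiced consonant (*opur*, *ginav*, *ejag*); -zih when the stem ends in a vowel (*zufe*, *fa*).
The final sound of *hof* is /f/, which is a voiceless consonant, so the suffix is -boz, giving *hofboz*.
*jer* — final sound /r/ (a voiced consonant) → -idi → *jeridi*.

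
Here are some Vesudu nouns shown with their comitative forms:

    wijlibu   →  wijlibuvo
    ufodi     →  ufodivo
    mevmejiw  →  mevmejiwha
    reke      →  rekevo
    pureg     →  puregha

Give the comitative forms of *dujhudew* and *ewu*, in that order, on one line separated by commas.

dujhudewha, ewuvo

The pattern is consonant vs. vowel: -ha when the stem ends in a consonant (*mevmejiw*, *pureg*); -vo when the stem ends in a vowel (*wijlibu*, *ufodi*, *reke*).
The final sound of *dujhudew* is /w/, which is a consonant, so the suffix is -ha, giving *dujhudewha*.
Since the final sound of *ewu* is /u/ (a vowel), it takes -vo, giving *ewuvo*.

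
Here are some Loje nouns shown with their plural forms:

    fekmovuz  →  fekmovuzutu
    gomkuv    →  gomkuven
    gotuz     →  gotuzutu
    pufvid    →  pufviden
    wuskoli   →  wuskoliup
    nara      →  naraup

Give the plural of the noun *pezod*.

pezoden

The alternation tracks the final sound of the stem — -utu when the stem ends in a sibilant (*fekmovuz*, *gotuz*); -en when the stem ends in a non-sibilant consonant (*gomkuv*, *pufvid*); -up when the stem ends in a vowel (*wuskoli*, *nara*).
*pezod* — final sound /d/ (a non-sibilant consonant) → -en → *pezoden*.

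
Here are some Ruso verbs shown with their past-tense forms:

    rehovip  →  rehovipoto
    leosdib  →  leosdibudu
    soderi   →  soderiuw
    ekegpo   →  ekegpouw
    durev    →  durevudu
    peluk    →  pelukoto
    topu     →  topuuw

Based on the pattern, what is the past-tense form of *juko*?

jukouw

The alternation tracks the final sound of the stem — -oto when the stem ends in a voiceless consonant (*rehovip*, *peluk*); -udu when the stem ends in a voiced consonant (*leosdib*, *durev*); -uw when the stem ends in a vowel (*soderi*, *ekegpo*, *topu*).
*juko* — final sound /o/ (a vowel) → -uw → *jukouw*.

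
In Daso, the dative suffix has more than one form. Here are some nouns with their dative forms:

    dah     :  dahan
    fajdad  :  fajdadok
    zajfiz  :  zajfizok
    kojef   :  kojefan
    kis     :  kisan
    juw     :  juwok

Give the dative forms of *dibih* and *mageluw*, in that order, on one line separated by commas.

The suffix is conditioned by the final consonant: -an when the stem ends in a voiceless consonant (*dah*, *kojef*, *kis*); -ok when the stem ends in a voiced consonant (*fajdad*, *zajfiz*, *juw*).
The final consonant of *dibih* is /h/, which is voiceless, so the suffix is -an, giving *dibihan*.
Since the final consonant of *mageluw* is /w/ (voiced), it takes -ok, giving *mageluwok*.

dibihan, mageluwok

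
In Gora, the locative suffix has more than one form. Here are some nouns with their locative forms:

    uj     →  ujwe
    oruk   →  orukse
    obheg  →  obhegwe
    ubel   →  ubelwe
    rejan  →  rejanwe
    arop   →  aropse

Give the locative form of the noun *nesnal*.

The pattern is voicing of the final consonant: -se when the stem ends in a voiceless consonant (*oruk*, *arop*); -we when the stem ends in a voiced consonant (*uj*, *obheg*, *ubel*, *rejan*).
The final consonant of *nesnal* is /l/, which is voiced, so the suffix is -we, giving *nesnalwe*.

nesnalwe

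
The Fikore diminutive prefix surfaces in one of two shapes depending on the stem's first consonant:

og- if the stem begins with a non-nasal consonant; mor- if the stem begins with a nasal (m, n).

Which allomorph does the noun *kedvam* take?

og-

*kedvam* — first consonant /k/ (non-nasal) → og-.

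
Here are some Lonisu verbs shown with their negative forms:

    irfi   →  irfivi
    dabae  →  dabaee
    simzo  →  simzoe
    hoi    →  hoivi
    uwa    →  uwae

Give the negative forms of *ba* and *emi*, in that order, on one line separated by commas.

bae, emivi

The alternation tracks the last vowel of the stem — -vi when the last vowel of the stem is a high vowel (*irfi*, *hoi*); -e when the last vowel of the stem is a non-high vowel (*dabae*, *simzo*, *uwa*).
Since the last vowel of *ba* is /a/ (a non-high vowel), it takes -e, giving *bae*.
The last vowel of *emi* is /i/, which is a high vowel, so the suffix is -vi, giving *emivi*.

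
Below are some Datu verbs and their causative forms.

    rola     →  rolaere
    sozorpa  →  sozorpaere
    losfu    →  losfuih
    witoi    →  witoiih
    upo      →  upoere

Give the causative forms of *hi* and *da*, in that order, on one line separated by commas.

Looking at the last vowel of each stem: -ih when the last vowel of the stem is a high vowel (*losfu*, *witoi*); -ere when the last vowel of the stem is a non-high vowel (*rola*, *sozorpa*, *upo*).
*hi* — last vowel /i/ (a high vowel) → -ih → *hiih*.
*da*: last vowel = /a/, a non-high vowel → -ere → *daere*.

hiih, daere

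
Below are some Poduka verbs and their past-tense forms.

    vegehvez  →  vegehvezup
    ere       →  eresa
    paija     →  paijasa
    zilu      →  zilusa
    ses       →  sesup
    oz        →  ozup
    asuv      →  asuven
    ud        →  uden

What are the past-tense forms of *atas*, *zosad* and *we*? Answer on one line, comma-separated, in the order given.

Looking at the final sound of each stem: -up when the stem ends in a sibilant (*vegehvez*, *ses*, *oz*); -en when the stem ends in a non-sibilant consonant (*asuv*, *ud*); -sa when the stem ends in a vowel (*ere*, *paija*, *zilu*).
*atas* — final sound /s/ (a sibilant) → -up → *atasup*.
*zosad*: final sound = /d/, a non-sibilant consonant → -en → *zosaden*.
The final sound of *we* is /e/, which is a vowel, so the suffix is -sa, giving *wesa*.

atasup, zosaden, wesa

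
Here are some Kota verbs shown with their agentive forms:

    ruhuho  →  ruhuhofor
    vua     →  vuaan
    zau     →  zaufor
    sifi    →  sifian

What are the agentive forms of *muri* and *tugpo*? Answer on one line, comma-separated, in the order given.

The suffix is conditioned by the last vowel: -for when the last vowel of the stem is a rounded vowel (*ruhuho*, *zau*); -an when the last vowel of the stem is an unrounded vowel (*vua*, *sifi*).
*muri* — last vowel /i/ (an unrounded vowel) → -an → *murian*.
*tugpo*: last vowel = /o/, a rounded vowel → -for → *tugpofor*.

murian, tugpofor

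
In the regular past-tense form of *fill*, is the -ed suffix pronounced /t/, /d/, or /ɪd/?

The stem *fill* ends in a voiced sound other than /d/.
The -ed suffix is realized as /ɪd/ after /t, d/; as /t/ after other voiceless consonants; and as /d/ after other voiced sounds.
So -ed on *fill* is pronounced /d/.

/d/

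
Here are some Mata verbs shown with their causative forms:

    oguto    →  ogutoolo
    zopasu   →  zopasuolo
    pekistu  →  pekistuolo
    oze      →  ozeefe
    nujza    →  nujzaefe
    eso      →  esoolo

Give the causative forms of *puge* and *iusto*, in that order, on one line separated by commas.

The pattern is rounding harmony: -olo when the last vowel of the stem is a rounded vowel (*oguto*, *zopasu*, *pekistu*, *eso*); -efe when the last vowel of the stem is an unrounded vowel (*oze*, *nujza*).
Since the last vowel of *puge* is /e/ (an unrounded vowel), it takes -efe, giving *pugeefe*.
The last vowel of *iusto* is /o/, which is a rounded vowel, so the suffix is -olo, giving *iustoolo*.

pugeefe, iustoolo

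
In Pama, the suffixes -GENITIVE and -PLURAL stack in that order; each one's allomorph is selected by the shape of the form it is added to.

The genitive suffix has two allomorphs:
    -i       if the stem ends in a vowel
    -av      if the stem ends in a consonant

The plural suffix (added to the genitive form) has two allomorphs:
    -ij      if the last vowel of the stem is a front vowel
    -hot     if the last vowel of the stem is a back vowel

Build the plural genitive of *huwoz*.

*huwoz* — final sound /z/ (a consonant) → -av → *huwozav*.
The genitive form *huwozav* — last vowel /a/ (a back vowel) → -hot → *huwozavhot*.

huwozavhot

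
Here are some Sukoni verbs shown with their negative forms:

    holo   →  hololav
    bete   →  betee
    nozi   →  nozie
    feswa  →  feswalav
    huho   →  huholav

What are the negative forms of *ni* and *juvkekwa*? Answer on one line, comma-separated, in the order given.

The suffix is conditioned by the last vowel: -e when the last vowel of the stem is a front vowel (*bete*, *nozi*); -lav when the last vowel of the stem is a back vowel (*holo*, *feswa*, *huho*).
*ni*: last vowel = /i/, a front vowel → -e → *nie*.
*juvkekwa* — last vowel /a/ (a back vowel) → -lav → *juvkekwalav*.

nie, juvkekwalav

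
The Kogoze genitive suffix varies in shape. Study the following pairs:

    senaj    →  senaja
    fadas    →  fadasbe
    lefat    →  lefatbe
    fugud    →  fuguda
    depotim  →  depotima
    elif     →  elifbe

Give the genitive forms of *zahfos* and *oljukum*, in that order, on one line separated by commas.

The pattern is voicing of the final consonant: -be when the stem ends in a voiceless consonant (*fadas*, *lefat*, *elif*); -a when the stem ends in a voiced consonant (*senaj*, *fugud*, *depotim*).
The final consonant of *zahfos* is /s/, which is voiceless, so the suffix is -be, giving *zahfosbe*.
*oljukum*: final consonant = /m/, voiced → -a → *oljukuma*.

zahfosbe, oljukuma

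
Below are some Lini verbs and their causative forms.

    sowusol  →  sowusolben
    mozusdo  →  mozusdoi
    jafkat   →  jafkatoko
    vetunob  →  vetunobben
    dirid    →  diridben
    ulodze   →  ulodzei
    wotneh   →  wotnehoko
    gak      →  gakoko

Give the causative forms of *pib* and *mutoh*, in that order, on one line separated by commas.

pibben, mutohoko

Looking at the final sound of each stem: -oko when the stem ends in a voiceless consonant (*jafkat*, *wotneh*, *gak*); -ben when the stem ends in a voiced consonant (*sowusol*, *vetunob*, *dirid*); -i when the stem ends in a vowel (*mozusdo*, *ulodze*).
The final sound of *pib* is /b/, which is a voiced consonant, so the suffix is -ben, giving *pibben*.
The final sound of *mutoh* is /h/, which is a voiceless consonant, so the suffix is -oko, giving *mutohoko*.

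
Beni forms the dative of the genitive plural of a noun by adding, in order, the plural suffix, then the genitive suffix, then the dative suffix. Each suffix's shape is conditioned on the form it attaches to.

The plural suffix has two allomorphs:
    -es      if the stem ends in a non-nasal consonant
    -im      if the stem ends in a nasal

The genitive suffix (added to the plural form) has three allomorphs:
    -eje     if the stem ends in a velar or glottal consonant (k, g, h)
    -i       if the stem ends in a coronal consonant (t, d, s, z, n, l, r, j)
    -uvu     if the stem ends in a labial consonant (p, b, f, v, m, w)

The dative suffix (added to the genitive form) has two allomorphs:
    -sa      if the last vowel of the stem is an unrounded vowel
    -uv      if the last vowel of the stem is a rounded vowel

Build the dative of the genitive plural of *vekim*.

*vekim*: final consonant = /m/, a nasal → -im → *vekimim*.
Since the final consonant of the plural form *vekimim* is /m/ (labial), it takes -uvu, giving *vekimimuvu*.
The genitive form *vekimimuvu* — last vowel /u/ (a rounded vowel) → -uv → *vekimimuvuuv*.

vekimimuvuuv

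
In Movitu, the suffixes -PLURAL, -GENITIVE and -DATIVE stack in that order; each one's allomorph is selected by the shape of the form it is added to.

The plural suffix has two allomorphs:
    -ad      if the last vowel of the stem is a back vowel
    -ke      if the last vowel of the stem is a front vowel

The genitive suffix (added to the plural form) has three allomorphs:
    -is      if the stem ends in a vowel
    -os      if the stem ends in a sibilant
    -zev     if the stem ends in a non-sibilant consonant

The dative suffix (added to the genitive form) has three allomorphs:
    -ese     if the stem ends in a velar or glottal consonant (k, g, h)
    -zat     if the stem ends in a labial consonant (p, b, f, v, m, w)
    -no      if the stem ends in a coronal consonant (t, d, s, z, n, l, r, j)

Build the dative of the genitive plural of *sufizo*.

sufizoadzevzat

The last vowel of *sufizo* is /o/, which is a back vowel, so the plural suffix is -ad, giving *sufizoad*.
Since the final sound of the plural form *sufizoad* is /d/ (a non-sibilant consonant), it takes -zev, giving *sufizoadzev*.
The genitive form *sufizoadzev*: final consonant = /v/, labial → -zat → *sufizoadzevzat*.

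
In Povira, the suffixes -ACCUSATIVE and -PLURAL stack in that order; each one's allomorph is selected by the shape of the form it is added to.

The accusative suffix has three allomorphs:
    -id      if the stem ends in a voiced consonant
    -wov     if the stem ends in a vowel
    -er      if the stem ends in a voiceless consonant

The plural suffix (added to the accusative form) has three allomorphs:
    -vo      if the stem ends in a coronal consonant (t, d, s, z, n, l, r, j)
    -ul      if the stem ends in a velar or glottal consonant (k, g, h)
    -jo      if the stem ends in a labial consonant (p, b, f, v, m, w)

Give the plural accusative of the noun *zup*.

zupervo

*zup*: final sound = /p/, a voiceless consonant → -er → *zuper*.
The final consonant of the accusative form *zuper* is /r/, which is coronal, so the plural suffix is -vo, giving *zupervo*.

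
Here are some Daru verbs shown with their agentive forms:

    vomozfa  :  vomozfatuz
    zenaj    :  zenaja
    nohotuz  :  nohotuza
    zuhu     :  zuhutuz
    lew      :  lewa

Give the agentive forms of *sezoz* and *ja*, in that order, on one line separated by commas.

Looking at the final sound of each stem: -a when the stem ends in a consonant (*zenaj*, *nohotuz*, *lew*); -tuz when the stem ends in a vowel (*vomozfa*, *zuhu*).
*sezoz*: final sound = /z/, a consonant → -a → *sezoza*.
The final sound of *ja* is /a/, which is a vowel, so the suffix is -tuz, giving *jatuz*.

sezoza, jatuz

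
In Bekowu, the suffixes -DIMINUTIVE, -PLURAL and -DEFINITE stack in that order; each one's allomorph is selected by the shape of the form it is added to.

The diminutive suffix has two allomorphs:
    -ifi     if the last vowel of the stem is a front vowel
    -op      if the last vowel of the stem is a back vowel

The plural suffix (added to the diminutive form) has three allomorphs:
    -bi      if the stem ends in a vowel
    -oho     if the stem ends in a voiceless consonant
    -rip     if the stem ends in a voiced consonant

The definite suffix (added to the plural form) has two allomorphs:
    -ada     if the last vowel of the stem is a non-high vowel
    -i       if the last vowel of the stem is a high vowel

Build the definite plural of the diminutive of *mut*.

*mut* — last vowel /u/ (a back vowel) → -op → *mutop*.
The diminutive form *mutop* — final sound /p/ (a voiceless consonant) → -oho → *mutopoho*.
Since the last vowel of the plural form *mutopoho* is /o/ (a non-high vowel), it takes -ada, giving *mutopohoada*.

mutopohoada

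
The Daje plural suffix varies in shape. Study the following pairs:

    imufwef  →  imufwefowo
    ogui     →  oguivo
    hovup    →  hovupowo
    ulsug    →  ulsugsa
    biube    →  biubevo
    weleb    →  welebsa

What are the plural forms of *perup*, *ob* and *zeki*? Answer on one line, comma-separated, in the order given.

The suffix is conditioned by the final sound: -owo when the stem ends in a voiceless consonant (*imufwef*, *hovup*); -sa when the stem ends in a voiced consonant (*ulsug*, *weleb*); -vo when the stem ends in a vowel (*ogui*, *biube*).
The final sound of *perup* is /p/, which is a voiceless consonant, so the suffix is -owo, giving *perupowo*.
Since the final sound of *ob* is /b/ (a voiced consonant), it takes -sa, giving *obsa*.
*zeki* — final sound /i/ (a vowel) → -vo → *zekivo*.

perupowo, obsa, zekivo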